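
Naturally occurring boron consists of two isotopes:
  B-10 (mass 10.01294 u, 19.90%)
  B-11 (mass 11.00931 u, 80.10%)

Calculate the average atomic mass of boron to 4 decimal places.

10.8110 u

Average mass = Σ (abundance × isotope mass) = 0.1990 × 10.01294 + 0.8010 × 11.00931
= 1.992575 + 8.818457 = 10.811032 u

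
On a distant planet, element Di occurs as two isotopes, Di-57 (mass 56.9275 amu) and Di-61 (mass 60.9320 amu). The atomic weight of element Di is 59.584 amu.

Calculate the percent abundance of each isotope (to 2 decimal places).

Writing the weighted mean with unknown fraction x of Di-57:
56.9275·x + 60.9320·(1 − x) = 59.584
(56.9275 − 60.9320)·x = 59.584 − 60.9320
x = -1.3480 / -4.0045 = 0.33662 → 33.66% Di-57, 66.34% Di-61.

Di-57: 33.66%, Di-61: 66.34%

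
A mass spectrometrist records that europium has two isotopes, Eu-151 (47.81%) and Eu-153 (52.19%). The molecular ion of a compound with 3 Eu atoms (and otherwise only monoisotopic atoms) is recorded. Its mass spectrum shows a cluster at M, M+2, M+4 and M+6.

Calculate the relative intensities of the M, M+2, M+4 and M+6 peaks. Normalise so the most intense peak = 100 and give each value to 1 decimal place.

28.0 : 91.6 : 100.0 : 36.4

Each Eu atom is independently Eu-151 (p = 0.4781) or Eu-153 (q = 0.5219); the cluster is the binomial expansion (p + q)^3.
P(M) = 0.4781^3 = 0.109284
P(M+2) = 3 × 0.4781^2 × 0.5219^1 = 0.357887
P(M+4) = 3 × 0.4781^1 × 0.5219^2 = 0.390674
P(M+6) = 0.5219^3 = 0.142155
The M+4 peak is largest (0.390674); scaling to 100 gives 28.0 : 91.6 : 100.0 : 36.4.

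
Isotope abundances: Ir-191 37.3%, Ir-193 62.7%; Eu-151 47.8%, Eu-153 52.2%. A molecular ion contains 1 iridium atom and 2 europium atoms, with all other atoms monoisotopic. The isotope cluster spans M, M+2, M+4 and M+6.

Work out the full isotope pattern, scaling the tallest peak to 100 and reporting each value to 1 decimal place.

20.6 : 79.5 : 100.0 : 41.2

Iridium pattern (n=1): 0.3730 : 0.6270
Europium pattern (n=2): 0.228484 : 0.499032 : 0.272484
Convolve the two distributions (both contribute in 2-u steps):
  M: 0.3730×0.228484 = 0.085225
  M+2: 0.3730×0.499032 + 0.6270×0.228484 = 0.329398
  M+4: 0.3730×0.272484 + 0.6270×0.499032 = 0.414530
  M+6: 0.6270×0.272484 = 0.170847
Scale to base peak (0.414530) = 100: 20.6 : 79.5 : 100.0 : 41.2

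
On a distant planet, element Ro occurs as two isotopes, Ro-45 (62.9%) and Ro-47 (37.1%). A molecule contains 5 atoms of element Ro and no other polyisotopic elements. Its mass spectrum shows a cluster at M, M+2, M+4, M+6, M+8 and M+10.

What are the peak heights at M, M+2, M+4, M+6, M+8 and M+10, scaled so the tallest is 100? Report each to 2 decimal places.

28.74 : 84.77 : 100.00 : 58.98 : 17.39 : 2.05

Each Ro atom is independently Ro-45 (p = 0.629) or Ro-47 (q = 0.371); the cluster is the binomial expansion (p + q)^5.
P(M) = 0.629^5 = 0.098459
P(M+2) = 5 × 0.629^4 × 0.371^1 = 0.290366
P(M+4) = 10 × 0.629^3 × 0.371^2 = 0.342531
P(M+6) = 10 × 0.629^2 × 0.371^3 = 0.202033
P(M+8) = 5 × 0.629^1 × 0.371^4 = 0.059582
P(M+10) = 0.371^5 = 0.007029
The M+4 peak is largest (0.342531); scaling to 100 gives 28.74 : 84.77 : 100.00 : 58.98 : 17.39 : 2.05.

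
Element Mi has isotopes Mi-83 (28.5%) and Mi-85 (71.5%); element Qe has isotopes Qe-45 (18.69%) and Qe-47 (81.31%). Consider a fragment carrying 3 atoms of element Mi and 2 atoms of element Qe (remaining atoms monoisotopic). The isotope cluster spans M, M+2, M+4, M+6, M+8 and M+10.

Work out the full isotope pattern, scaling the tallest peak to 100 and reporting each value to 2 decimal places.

0.20 : 3.28 : 20.88 : 65.19 : 100.00 : 60.40

Element Mi pattern (n=3): 0.02314912 : 0.17422762 : 0.43709738 : 0.36552588
Element Qe pattern (n=2): 0.03493161 : 0.30393678 : 0.66113161
Convolve the two distributions (both contribute in 2-u steps):
  M: 0.02314912×0.03493161 = 0.000809
  M+2: 0.02314912×0.30393678 + 0.17422762×0.03493161 = 0.013122
  M+4: 0.02314912×0.66113161 + 0.17422762×0.30393678 + 0.43709738×0.03493161 = 0.083527
  M+6: 0.17422762×0.66113161 + 0.43709738×0.30393678 + 0.36552588×0.03493161 = 0.260806
  M+8: 0.43709738×0.66113161 + 0.36552588×0.30393678 = 0.400076
  M+10: 0.36552588×0.66113161 = 0.241661
Scale to base peak (0.400076) = 100: 0.20 : 3.28 : 20.88 : 65.19 : 100.00 : 60.40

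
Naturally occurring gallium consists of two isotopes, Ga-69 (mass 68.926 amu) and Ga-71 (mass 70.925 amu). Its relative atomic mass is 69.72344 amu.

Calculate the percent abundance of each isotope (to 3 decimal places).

Writing the weighted mean with unknown fraction x of Ga-69:
68.926·x + 70.925·(1 − x) = 69.72344
(68.926 − 70.925)·x = 69.72344 − 70.925
x = -1.20156 / -1.999 = 0.60108 → 60.108% Ga-69, 39.892% Ga-71.

Ga-69: 60.108%, Ga-71: 39.892%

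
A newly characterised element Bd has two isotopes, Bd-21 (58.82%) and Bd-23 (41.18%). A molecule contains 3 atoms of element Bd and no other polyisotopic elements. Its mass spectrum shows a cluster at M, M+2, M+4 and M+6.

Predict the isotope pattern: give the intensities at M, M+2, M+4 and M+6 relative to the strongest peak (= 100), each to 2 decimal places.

The 3 Bd atoms are independent, so intensities follow the terms of (0.5882 + 0.4118)^3.
P(M) = 0.5882^3 = 0.203505
P(M+2) = 3 × 0.5882^2 × 0.4118^1 = 0.427423
P(M+4) = 3 × 0.5882^1 × 0.4118^2 = 0.299240
P(M+6) = 0.4118^3 = 0.069833
The M+2 peak is largest (0.427423); scaling to 100 gives 47.61 : 100.00 : 70.01 : 16.34.

47.61 : 100.00 : 70.01 : 16.34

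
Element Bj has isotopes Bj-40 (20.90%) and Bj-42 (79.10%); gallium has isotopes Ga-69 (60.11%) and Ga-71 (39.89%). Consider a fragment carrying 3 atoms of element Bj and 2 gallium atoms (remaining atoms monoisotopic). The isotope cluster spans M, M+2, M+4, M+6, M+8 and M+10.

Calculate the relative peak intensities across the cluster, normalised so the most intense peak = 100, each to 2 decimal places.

Element Bj pattern (n=3): 0.00912933 : 0.10365501 : 0.39230199 : 0.49491367
Gallium pattern (n=2): 0.36132121 : 0.47955758 : 0.15912121
Convolve the two distributions (both contribute in 2-u steps):
  M: 0.00912933×0.36132121 = 0.003299
  M+2: 0.00912933×0.47955758 + 0.10365501×0.36132121 = 0.041831
  M+4: 0.00912933×0.15912121 + 0.10365501×0.47955758 + 0.39230199×0.36132121 = 0.192908
  M+6: 0.10365501×0.15912121 + 0.39230199×0.47955758 + 0.49491367×0.36132121 = 0.383448
  M+8: 0.39230199×0.15912121 + 0.49491367×0.47955758 = 0.299763
  M+10: 0.49491367×0.15912121 = 0.078751
Scale to base peak (0.383448) = 100: 0.86 : 10.91 : 50.31 : 100.00 : 78.18 : 20.54

0.86 : 10.91 : 50.31 : 100.00 : 78.18 : 20.54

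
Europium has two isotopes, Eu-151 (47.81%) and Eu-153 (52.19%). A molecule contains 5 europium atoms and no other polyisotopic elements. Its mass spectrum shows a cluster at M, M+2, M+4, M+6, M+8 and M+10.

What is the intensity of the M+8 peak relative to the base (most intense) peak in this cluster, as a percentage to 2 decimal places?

Term probabilities: M 0.0250, M+2 0.1363, M+4 0.2977, M+6 0.3249, M+8 0.1774, M+10 0.0387. Base peak = M+6.
P(M+6) = C(5,3) × 0.4781^2 × 0.5219^3 = 10 × 0.22857961 × 0.14215492 = 0.324937 (base)
P(M+8) = C(5,4) × 0.4781^1 × 0.5219^4 = 5 × 0.4781 × 0.07419065 = 0.177353
Relative intensity = 0.177353 / 0.324937 × 100 = 54.58

54.58%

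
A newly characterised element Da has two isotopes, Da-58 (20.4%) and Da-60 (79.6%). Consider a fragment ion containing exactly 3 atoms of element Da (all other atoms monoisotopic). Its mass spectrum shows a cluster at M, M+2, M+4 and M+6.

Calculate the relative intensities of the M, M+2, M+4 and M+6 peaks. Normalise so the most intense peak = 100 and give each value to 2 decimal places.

The 3 Da atoms are independent, so intensities follow the terms of (0.204 + 0.796)^3.
P(M) = 0.204^3 = 0.008490
P(M+2) = 3 × 0.204^2 × 0.796^1 = 0.099379
P(M+4) = 3 × 0.204^1 × 0.796^2 = 0.387773
P(M+6) = 0.796^3 = 0.504358
The M+6 peak is largest (0.504358); scaling to 100 gives 1.68 : 19.70 : 76.88 : 100.00.

1.68 : 19.70 : 76.88 : 100.00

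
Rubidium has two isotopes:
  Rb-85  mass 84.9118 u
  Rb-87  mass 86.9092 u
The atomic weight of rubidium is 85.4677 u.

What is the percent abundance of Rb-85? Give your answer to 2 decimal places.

With x = fraction of Rb-85 (so Rb-87 is 1 − x):
84.9118·x + 86.9092·(1 − x) = 85.4677
(84.9118 − 86.9092)·x = 85.4677 − 86.9092
x = -1.4415 / -1.9974 = 0.72169 → 72.17% Rb-85, 27.83% Rb-87.

72.17%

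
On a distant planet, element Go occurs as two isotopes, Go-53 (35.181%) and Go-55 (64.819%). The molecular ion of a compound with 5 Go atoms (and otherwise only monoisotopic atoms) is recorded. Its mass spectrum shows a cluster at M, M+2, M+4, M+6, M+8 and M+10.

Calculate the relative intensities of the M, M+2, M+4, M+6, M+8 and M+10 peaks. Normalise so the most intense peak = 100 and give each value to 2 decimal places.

1.60 : 14.73 : 54.28 : 100.00 : 92.12 : 33.95

The 5 Go atoms are independent, so intensities follow the terms of (0.35181 + 0.64819)^5.
P(M) = 0.35181^5 = 0.005389
P(M+2) = 5 × 0.35181^4 × 0.64819^1 = 0.049648
P(M+4) = 10 × 0.35181^3 × 0.64819^2 = 0.182949
P(M+6) = 10 × 0.35181^2 × 0.64819^3 = 0.337073
P(M+8) = 5 × 0.35181^1 × 0.64819^4 = 0.310519
P(M+10) = 0.64819^5 = 0.114423
The M+6 peak is largest (0.337073); scaling to 100 gives 1.60 : 14.73 : 54.28 : 100.00 : 92.12 : 33.95.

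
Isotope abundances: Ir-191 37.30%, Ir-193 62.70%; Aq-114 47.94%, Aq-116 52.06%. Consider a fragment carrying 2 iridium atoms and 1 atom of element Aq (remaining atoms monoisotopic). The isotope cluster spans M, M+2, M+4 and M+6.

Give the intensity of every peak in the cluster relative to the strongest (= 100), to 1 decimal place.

Iridium pattern (n=2): 0.139129 : 0.467742 : 0.393129
Element Aq pattern (n=1): 0.4794 : 0.5206
Convolve the two distributions (both contribute in 2-u steps):
  M: 0.139129×0.4794 = 0.066698
  M+2: 0.139129×0.5206 + 0.467742×0.4794 = 0.296666
  M+4: 0.467742×0.5206 + 0.393129×0.4794 = 0.431973
  M+6: 0.393129×0.5206 = 0.204663
Scale to base peak (0.431973) = 100: 15.4 : 68.7 : 100.0 : 47.4

15.4 : 68.7 : 100.0 : 47.4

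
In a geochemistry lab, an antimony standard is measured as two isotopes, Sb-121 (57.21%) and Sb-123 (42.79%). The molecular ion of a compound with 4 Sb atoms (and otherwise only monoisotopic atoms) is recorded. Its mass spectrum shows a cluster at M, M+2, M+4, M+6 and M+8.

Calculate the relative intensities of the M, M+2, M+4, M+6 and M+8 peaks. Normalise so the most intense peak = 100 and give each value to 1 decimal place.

29.8 : 89.1 : 100.0 : 49.9 : 9.3

The 4 Sb atoms are independent, so intensities follow the terms of (0.5721 + 0.4279)^4.
P(M) = 0.5721^4 = 0.107124
P(M+2) = 4 × 0.5721^3 × 0.4279^1 = 0.320493
P(M+4) = 6 × 0.5721^2 × 0.4279^2 = 0.359567
P(M+6) = 4 × 0.5721^1 × 0.4279^3 = 0.179291
P(M+8) = 0.4279^4 = 0.033525
The M+4 peak is largest (0.359567); scaling to 100 gives 29.8 : 89.1 : 100.0 : 49.9 : 9.3.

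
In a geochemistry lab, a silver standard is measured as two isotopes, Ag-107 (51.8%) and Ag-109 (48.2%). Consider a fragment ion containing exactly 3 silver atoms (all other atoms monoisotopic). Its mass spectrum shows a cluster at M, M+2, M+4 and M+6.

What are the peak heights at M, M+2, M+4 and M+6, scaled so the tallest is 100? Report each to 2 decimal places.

Expanding (0.518 + 0.482)^3:
P(M) = 0.518^3 = 0.138992
P(M+2) = 3 × 0.518^2 × 0.482^1 = 0.387997
P(M+4) = 3 × 0.518^1 × 0.482^2 = 0.361031
P(M+6) = 0.482^3 = 0.111980
The M+2 peak is largest (0.387997); scaling to 100 gives 35.82 : 100.00 : 93.05 : 28.86.

35.82 : 100.00 : 93.05 : 28.86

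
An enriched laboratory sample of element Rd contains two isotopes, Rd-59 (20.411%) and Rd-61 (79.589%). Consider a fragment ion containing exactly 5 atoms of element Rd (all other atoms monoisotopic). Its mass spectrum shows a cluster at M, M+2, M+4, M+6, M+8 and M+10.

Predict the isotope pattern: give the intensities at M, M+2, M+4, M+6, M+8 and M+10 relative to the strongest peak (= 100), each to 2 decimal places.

Each Rd atom is independently Rd-59 (p = 0.20411) or Rd-61 (q = 0.79589); the cluster is the binomial expansion (p + q)^5.
P(M) = 0.20411^5 = 0.000354
P(M+2) = 5 × 0.20411^4 × 0.79589^1 = 0.006907
P(M+4) = 10 × 0.20411^3 × 0.79589^2 = 0.053864
P(M+6) = 10 × 0.20411^2 × 0.79589^3 = 0.210033
P(M+8) = 5 × 0.20411^1 × 0.79589^4 = 0.409493
P(M+10) = 0.79589^5 = 0.319349
The M+8 peak is largest (0.409493); scaling to 100 gives 0.09 : 1.69 : 13.15 : 51.29 : 100.00 : 77.99.

0.09 : 1.69 : 13.15 : 51.29 : 100.00 : 77.99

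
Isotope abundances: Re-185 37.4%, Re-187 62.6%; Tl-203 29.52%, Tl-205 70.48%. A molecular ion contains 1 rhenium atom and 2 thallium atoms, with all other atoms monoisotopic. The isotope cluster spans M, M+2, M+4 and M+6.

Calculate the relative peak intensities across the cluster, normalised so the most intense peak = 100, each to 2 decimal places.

Rhenium pattern (n=1): 0.3740 : 0.6260
Thallium pattern (n=2): 0.08714304 : 0.41611392 : 0.49674304
Convolve the two distributions (both contribute in 2-u steps):
  M: 0.3740×0.08714304 = 0.032591
  M+2: 0.3740×0.41611392 + 0.6260×0.08714304 = 0.210178
  M+4: 0.3740×0.49674304 + 0.6260×0.41611392 = 0.446269
  M+6: 0.6260×0.49674304 = 0.310961
Scale to base peak (0.446269) = 100: 7.30 : 47.10 : 100.00 : 69.68

7.30 : 47.10 : 100.00 : 69.68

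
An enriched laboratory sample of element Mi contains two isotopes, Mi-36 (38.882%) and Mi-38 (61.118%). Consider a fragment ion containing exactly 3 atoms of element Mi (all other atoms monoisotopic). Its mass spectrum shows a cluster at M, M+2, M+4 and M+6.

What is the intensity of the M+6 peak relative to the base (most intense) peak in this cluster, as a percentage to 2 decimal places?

52.40%

(0.38882 + 0.61118)^3 gives M 0.0588, M+2 0.2772, M+4 0.4357, M+6 0.2283; the largest is M+4.
P(M+4) = C(3,2) × 0.38882^1 × 0.61118^2 = 3 × 0.38882 × 0.37354099 = 0.435721 (base)
P(M+6) = C(3,3) × 0.38882^0 × 0.61118^3 = 1 × 1.0000 × 0.22830078 = 0.228301
Relative intensity = 0.228301 / 0.435721 × 100 = 52.40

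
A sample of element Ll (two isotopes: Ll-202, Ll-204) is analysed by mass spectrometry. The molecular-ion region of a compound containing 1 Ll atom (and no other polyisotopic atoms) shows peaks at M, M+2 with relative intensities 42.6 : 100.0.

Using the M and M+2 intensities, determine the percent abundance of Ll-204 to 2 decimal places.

Let p = fractional abundance of Ll-202. I(M+2)/I(M) = [C(1,1)·p^0·(1−p)] / p^1 = 1·(1−p)/p = 100.0/42.6 = 2.3474
(1−p)/p = 2.3474/1 = 2.3474  ⇒  p = 1/(1 + 2.3474) = 0.2987
Ll-202: 29.87%, Ll-204: 70.13%.

70.13%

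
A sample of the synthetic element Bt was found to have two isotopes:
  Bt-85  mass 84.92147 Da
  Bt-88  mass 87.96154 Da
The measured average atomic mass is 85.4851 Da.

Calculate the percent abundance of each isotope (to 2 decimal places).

Let x be the fractional abundance of Bt-85; then Bt-88 has abundance 1 − x.
84.92147·x + 87.96154·(1 − x) = 85.4851
(84.92147 − 87.96154)·x = 85.4851 − 87.96154
x = -2.47644 / -3.04007 = 0.81460 → 81.46% Bt-85, 18.54% Bt-88.

Bt-85: 81.46%, Bt-88: 18.54%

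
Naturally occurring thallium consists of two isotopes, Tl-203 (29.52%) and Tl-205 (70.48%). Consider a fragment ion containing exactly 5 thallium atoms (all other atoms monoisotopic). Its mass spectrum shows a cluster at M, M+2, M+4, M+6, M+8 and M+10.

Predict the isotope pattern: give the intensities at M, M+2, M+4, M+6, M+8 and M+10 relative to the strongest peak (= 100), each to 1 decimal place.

The 5 Tl atoms are independent, so intensities follow the terms of (0.2952 + 0.7048)^5.
P(M) = 0.2952^5 = 0.002242
P(M+2) = 5 × 0.2952^4 × 0.7048^1 = 0.026761
P(M+4) = 10 × 0.2952^3 × 0.7048^2 = 0.127785
P(M+6) = 10 × 0.2952^2 × 0.7048^3 = 0.305092
P(M+8) = 5 × 0.2952^1 × 0.7048^4 = 0.364208
P(M+10) = 0.7048^5 = 0.173912
The M+8 peak is largest (0.364208); scaling to 100 gives 0.6 : 7.3 : 35.1 : 83.8 : 100.0 : 47.8.

0.6 : 7.3 : 35.1 : 83.8 : 100.0 : 47.8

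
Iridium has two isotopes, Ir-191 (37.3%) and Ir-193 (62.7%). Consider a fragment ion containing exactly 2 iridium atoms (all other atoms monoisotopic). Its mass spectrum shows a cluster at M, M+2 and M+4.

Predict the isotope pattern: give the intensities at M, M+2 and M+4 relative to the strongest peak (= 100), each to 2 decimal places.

The 2 Ir atoms are independent, so intensities follow the terms of (0.373 + 0.627)^2.
P(M) = 0.373^2 = 0.139129
P(M+2) = 2 × 0.373^1 × 0.627^1 = 0.467742
P(M+4) = 0.627^2 = 0.393129
The M+2 peak is largest (0.467742); scaling to 100 gives 29.74 : 100.00 : 84.05.

29.74 : 100.00 : 84.05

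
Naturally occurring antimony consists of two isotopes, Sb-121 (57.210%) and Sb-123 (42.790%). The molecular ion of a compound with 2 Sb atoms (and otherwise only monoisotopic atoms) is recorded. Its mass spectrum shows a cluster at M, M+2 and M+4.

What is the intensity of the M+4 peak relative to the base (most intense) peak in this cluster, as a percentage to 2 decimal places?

Binomial terms of (0.57210 + 0.42790)^2: M 0.3273, M+2 0.4896, M+4 0.1831 → M+2 is the base peak.
P(M+2) = C(2,1) × 0.57210^1 × 0.42790^1 = 2 × 0.5721 × 0.4279 = 0.489603 (base)
P(M+4) = C(2,2) × 0.57210^0 × 0.42790^2 = 1 × 1.0000 × 0.18309841 = 0.183098
Relative intensity = 0.183098 / 0.489603 × 100 = 37.40

37.40%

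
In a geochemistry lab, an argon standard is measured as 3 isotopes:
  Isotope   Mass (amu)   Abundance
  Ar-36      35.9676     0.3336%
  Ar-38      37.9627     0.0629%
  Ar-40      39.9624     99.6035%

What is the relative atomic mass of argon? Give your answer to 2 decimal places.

39.95 amu

Ar = Σ fᵢ·mᵢ = 0.003336 × 35.9676 + 0.000629 × 37.9627 + 0.996035 × 39.9624
= 0.11999 + 0.02388 + 39.80395 = 39.94782 amu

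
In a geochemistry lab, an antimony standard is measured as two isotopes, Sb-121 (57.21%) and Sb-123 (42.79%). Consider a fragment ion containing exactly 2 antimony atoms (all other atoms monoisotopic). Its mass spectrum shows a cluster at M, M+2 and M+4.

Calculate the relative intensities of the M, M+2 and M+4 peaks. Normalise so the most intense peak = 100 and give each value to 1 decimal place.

66.8 : 100.0 : 37.4

Each Sb atom is independently Sb-121 (p = 0.5721) or Sb-123 (q = 0.4279); the cluster is the binomial expansion (p + q)^2.
P(M) = 0.5721^2 = 0.327298
P(M+2) = 2 × 0.5721^1 × 0.4279^1 = 0.489603
P(M+4) = 0.4279^2 = 0.183098
The M+2 peak is largest (0.489603); scaling to 100 gives 66.8 : 100.0 : 37.4.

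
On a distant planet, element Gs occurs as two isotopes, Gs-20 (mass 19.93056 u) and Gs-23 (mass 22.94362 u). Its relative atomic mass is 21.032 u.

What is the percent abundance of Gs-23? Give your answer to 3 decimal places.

36.556%

With x = fraction of Gs-20 (so Gs-23 is 1 − x):
19.93056·x + 22.94362·(1 − x) = 21.032
(19.93056 − 22.94362)·x = 21.032 − 22.94362
x = -1.91162 / -3.01306 = 0.63444 → 63.444% Gs-20, 36.556% Gs-23.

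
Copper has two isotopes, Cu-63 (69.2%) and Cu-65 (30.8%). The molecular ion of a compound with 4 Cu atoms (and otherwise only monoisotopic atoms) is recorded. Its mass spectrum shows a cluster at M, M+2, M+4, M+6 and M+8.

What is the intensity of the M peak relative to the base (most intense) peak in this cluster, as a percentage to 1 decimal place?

Term probabilities: M 0.2293, M+2 0.4083, M+4 0.2726, M+6 0.0809, M+8 0.0090. Base peak = M+2.
P(M+2) = C(4,1) × 0.692^3 × 0.308^1 = 4 × 0.33137389 × 0.3080 = 0.408253 (base)
P(M) = C(4,0) × 0.692^4 × 0.308^0 = 1 × 0.22931073 × 1.0000 = 0.229311
Relative intensity = 0.229311 / 0.408253 × 100 = 56.2

56.2%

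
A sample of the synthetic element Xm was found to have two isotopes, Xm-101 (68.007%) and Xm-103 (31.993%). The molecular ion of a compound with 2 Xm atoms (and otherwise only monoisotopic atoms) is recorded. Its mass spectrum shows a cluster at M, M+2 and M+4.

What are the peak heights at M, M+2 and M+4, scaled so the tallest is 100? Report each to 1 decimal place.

The 2 Xm atoms are independent, so intensities follow the terms of (0.68007 + 0.31993)^2.
P(M) = 0.68007^2 = 0.462495
P(M+2) = 2 × 0.68007^1 × 0.31993^1 = 0.435150
P(M+4) = 0.31993^2 = 0.102355
The M peak is largest (0.462495); scaling to 100 gives 100.0 : 94.1 : 22.1.

100.0 : 94.1 : 22.1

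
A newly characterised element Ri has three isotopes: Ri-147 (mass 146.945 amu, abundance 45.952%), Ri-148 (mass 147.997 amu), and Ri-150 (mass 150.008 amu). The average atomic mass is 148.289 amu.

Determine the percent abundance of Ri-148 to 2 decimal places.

Let x and y be the fractions of Ri-148 and Ri-150. Then x + y = 1 − 0.45952 = 0.54048 and 147.997x + 150.008y = 148.289 − 0.45952×146.945 = 80.7648336.
Substituting: 147.997x + 150.008(0.54048 − x) = 80.7648336
(147.997 − 150.008)x = -0.31149024  ⇒  x = 0.15489, y = 0.38559
Ri-148: 15.49%, Ri-150: 38.56%.

15.49%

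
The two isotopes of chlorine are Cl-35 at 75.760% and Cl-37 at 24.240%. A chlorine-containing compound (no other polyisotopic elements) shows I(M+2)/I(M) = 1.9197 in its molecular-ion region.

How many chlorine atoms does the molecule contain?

The M+2/M ratio from n Cl atoms is n · q/p = n · 0.24240/0.75760.
n = 1.9197 × 0.75760/0.24240 = 6.00 ≈ 6

6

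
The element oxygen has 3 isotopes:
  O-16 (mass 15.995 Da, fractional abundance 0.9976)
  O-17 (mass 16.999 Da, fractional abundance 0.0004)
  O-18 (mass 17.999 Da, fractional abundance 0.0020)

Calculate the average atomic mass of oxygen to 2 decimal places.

Average mass = Σ (abundance × isotope mass) = 0.9976 × 15.995 + 0.0004 × 16.999 + 0.0020 × 17.999
= 15.9566 + 0.0068 + 0.0360 = 15.9994 Da

16.00 Da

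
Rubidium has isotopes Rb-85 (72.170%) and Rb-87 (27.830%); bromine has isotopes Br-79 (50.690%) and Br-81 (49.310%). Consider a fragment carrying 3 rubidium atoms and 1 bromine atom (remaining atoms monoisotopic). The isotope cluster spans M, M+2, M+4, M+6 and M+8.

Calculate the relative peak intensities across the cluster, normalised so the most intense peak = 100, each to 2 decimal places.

46.96 : 100.00 : 73.79 : 23.07 : 2.62

Rubidium pattern (n=3): 0.37589809 : 0.43485841 : 0.16768892 : 0.02155458
Bromine pattern (n=1): 0.5069 : 0.4931
Convolve the two distributions (both contribute in 2-u steps):
  M: 0.37589809×0.5069 = 0.190543
  M+2: 0.37589809×0.4931 + 0.43485841×0.5069 = 0.405785
  M+4: 0.43485841×0.4931 + 0.16768892×0.5069 = 0.299430
  M+6: 0.16768892×0.4931 + 0.02155458×0.5069 = 0.093613
  M+8: 0.02155458×0.4931 = 0.010629
Scale to base peak (0.405785) = 100: 46.96 : 100.00 : 73.79 : 23.07 : 2.62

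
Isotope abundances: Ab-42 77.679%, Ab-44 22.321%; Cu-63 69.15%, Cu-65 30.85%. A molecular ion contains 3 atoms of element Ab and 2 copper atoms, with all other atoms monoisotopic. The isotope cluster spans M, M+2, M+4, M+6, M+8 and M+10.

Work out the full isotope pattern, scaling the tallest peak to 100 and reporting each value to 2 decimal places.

Element Ab pattern (n=3): 0.46871719 : 0.40405655 : 0.11610533 : 0.01112093
Copper pattern (n=2): 0.47817225 : 0.4266555 : 0.09517225
Convolve the two distributions (both contribute in 2-u steps):
  M: 0.46871719×0.47817225 = 0.224128
  M+2: 0.46871719×0.4266555 + 0.40405655×0.47817225 = 0.393189
  M+4: 0.46871719×0.09517225 + 0.40405655×0.4266555 + 0.11610533×0.47817225 = 0.272520
  M+6: 0.40405655×0.09517225 + 0.11610533×0.4266555 + 0.01112093×0.47817225 = 0.093310
  M+8: 0.11610533×0.09517225 + 0.01112093×0.4266555 = 0.015795
  M+10: 0.01112093×0.09517225 = 0.001058
Scale to base peak (0.393189) = 100: 57.00 : 100.00 : 69.31 : 23.73 : 4.02 : 0.27

57.00 : 100.00 : 69.31 : 23.73 : 4.02 : 0.27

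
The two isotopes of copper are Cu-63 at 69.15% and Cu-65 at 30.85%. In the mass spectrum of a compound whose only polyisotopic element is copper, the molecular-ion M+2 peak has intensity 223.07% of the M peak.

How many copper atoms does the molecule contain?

For n independent Cu atoms, I(M+2)/I(M) = n · (abundance Cu-65) / (abundance Cu-63) = n · 0.3085/0.6915.
n = 2.2307 × 0.6915/0.3085 = 5.00 ≈ 5

5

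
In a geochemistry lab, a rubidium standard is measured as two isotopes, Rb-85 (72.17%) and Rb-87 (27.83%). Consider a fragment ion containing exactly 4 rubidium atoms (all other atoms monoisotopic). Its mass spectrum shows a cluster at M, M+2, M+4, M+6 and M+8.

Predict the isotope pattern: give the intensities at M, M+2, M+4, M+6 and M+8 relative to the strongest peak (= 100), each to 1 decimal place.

64.8 : 100.0 : 57.8 : 14.9 : 1.4

The 4 Rb atoms are independent, so intensities follow the terms of (0.7217 + 0.2783)^4.
P(M) = 0.7217^4 = 0.271286
P(M+2) = 4 × 0.7217^3 × 0.2783^1 = 0.418450
P(M+4) = 6 × 0.7217^2 × 0.2783^2 = 0.242042
P(M+6) = 4 × 0.7217^1 × 0.2783^3 = 0.062224
P(M+8) = 0.2783^4 = 0.005999
The M+2 peak is largest (0.418450); scaling to 100 gives 64.8 : 100.0 : 57.8 : 14.9 : 1.4.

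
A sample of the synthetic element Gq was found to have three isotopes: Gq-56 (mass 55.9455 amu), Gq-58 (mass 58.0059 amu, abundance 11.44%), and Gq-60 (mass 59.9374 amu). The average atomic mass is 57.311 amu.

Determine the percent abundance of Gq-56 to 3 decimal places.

The remaining 88.56% is split between Gq-56 (fraction x) and Gq-60 (fraction 0.8856 − x).
Substituting: 55.9455x + 59.9374(0.8856 − x) = 50.67512504
(55.9455 − 59.9374)x = -2.4054364  ⇒  x = 0.60258, y = 0.28302
Gq-56: 60.258%, Gq-60: 28.302%.

60.258%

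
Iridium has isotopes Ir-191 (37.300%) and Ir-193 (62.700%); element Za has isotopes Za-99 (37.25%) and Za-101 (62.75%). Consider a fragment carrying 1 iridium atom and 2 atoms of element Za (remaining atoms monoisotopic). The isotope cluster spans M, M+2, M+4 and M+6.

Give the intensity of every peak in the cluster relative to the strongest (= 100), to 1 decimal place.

11.8 : 59.4 : 100.0 : 56.1

Iridium pattern (n=1): 0.3730 : 0.6270
Element Za pattern (n=2): 0.13875625 : 0.4674875 : 0.39375625
Convolve the two distributions (both contribute in 2-u steps):
  M: 0.3730×0.13875625 = 0.051756
  M+2: 0.3730×0.4674875 + 0.6270×0.13875625 = 0.261373
  M+4: 0.3730×0.39375625 + 0.6270×0.4674875 = 0.439986
  M+6: 0.6270×0.39375625 = 0.246885
Scale to base peak (0.439986) = 100: 11.8 : 59.4 : 100.0 : 56.1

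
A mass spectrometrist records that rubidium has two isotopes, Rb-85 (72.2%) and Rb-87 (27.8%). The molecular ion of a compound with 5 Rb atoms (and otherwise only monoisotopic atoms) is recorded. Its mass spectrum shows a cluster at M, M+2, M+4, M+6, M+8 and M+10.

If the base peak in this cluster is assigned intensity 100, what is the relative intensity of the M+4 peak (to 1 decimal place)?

77.0

(0.722 + 0.278)^5 gives M 0.1962, M+2 0.3777, M+4 0.2909, M+6 0.1120, M+8 0.0216, M+10 0.0017; the largest is M+2.
P(M+2) = C(5,1) × 0.722^4 × 0.278^1 = 5 × 0.27173701 × 0.2780 = 0.377714 (base)
P(M+4) = C(5,2) × 0.722^3 × 0.278^2 = 10 × 0.37636705 × 0.077284 = 0.290872
Relative intensity = 0.290872 / 0.377714 × 100 = 77.0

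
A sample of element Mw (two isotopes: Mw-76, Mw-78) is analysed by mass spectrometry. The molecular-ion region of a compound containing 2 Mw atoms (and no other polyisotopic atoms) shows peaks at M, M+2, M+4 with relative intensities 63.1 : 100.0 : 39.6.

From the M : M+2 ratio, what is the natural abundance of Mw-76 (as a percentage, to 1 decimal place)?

55.8%

Let p = fractional abundance of Mw-76. I(M+2)/I(M) = [C(2,1)·p^1·(1−p)] / p^2 = 2·(1−p)/p = 100.0/63.1 = 1.5848
(1−p)/p = 1.5848/2 = 0.7924  ⇒  p = 1/(1 + 0.7924) = 0.5579
Mw-76: 55.8%, Mw-78: 44.2%.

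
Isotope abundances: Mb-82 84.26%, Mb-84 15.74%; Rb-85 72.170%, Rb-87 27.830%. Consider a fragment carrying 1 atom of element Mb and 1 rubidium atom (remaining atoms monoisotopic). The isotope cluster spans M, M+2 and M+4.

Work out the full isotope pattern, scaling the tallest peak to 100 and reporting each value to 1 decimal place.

Element Mb pattern (n=1): 0.8426 : 0.1574
Rubidium pattern (n=1): 0.7217 : 0.2783
Convolve the two distributions (both contribute in 2-u steps):
  M: 0.8426×0.7217 = 0.608104
  M+2: 0.8426×0.2783 + 0.1574×0.7217 = 0.348091
  M+4: 0.1574×0.2783 = 0.043804
Scale to base peak (0.608104) = 100: 100.0 : 57.2 : 7.2

100.0 : 57.2 : 7.2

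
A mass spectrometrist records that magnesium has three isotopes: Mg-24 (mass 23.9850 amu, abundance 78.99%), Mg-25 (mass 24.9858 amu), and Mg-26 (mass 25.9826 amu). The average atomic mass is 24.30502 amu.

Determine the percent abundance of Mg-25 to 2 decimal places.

10.00%

Let x and y be the fractions of Mg-25 and Mg-26. Then x + y = 1 − 0.7899 = 0.2101 and 24.9858x + 25.9826y = 24.30502 − 0.7899×23.9850 = 5.3592685.
Substituting: 24.9858x + 25.9826(0.2101 − x) = 5.3592685
(24.9858 − 25.9826)x = -0.09967576  ⇒  x = 0.10000, y = 0.11010
Mg-25: 10.00%, Mg-26: 11.01%.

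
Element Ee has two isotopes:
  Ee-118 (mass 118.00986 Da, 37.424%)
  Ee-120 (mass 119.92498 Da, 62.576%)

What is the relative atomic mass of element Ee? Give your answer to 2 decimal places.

The abundance-weighted mean is 0.37424 × 118.00986 + 0.62576 × 119.92498
= 44.164010 + 75.044255 = 119.208265 Da

119.21 Da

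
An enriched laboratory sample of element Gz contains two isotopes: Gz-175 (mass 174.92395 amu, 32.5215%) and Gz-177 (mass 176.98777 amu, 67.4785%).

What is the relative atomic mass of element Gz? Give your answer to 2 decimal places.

Average mass = Σ (abundance × isotope mass) = 0.325215 × 174.92395 + 0.674785 × 176.98777
= 56.887892 + 119.428692 = 176.316584 amu

176.32 amu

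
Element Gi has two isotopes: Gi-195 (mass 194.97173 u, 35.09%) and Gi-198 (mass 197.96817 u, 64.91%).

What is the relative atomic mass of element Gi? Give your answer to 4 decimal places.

196.9167 u

Ar = Σ fᵢ·mᵢ = 0.3509 × 194.97173 + 0.6491 × 197.96817
= 68.415580 + 128.501139 = 196.916719 u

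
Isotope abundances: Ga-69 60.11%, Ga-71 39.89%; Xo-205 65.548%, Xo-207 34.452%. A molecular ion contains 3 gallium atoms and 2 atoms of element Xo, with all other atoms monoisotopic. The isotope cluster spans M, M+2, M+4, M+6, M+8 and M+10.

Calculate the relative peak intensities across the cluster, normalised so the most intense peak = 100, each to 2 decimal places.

Gallium pattern (n=3): 0.21719018 : 0.43239309 : 0.28694328 : 0.06347345
Element Xo pattern (n=2): 0.42965403 : 0.45165194 : 0.11869403
Convolve the two distributions (both contribute in 2-u steps):
  M: 0.21719018×0.42965403 = 0.093317
  M+2: 0.21719018×0.45165194 + 0.43239309×0.42965403 = 0.283874
  M+4: 0.21719018×0.11869403 + 0.43239309×0.45165194 + 0.28694328×0.42965403 = 0.344357
  M+6: 0.43239309×0.11869403 + 0.28694328×0.45165194 + 0.06347345×0.42965403 = 0.208193
  M+8: 0.28694328×0.11869403 + 0.06347345×0.45165194 = 0.062726
  M+10: 0.06347345×0.11869403 = 0.007534
Scale to base peak (0.344357) = 100: 27.10 : 82.44 : 100.00 : 60.46 : 18.22 : 2.19

27.10 : 82.44 : 100.00 : 60.46 : 18.22 : 2.19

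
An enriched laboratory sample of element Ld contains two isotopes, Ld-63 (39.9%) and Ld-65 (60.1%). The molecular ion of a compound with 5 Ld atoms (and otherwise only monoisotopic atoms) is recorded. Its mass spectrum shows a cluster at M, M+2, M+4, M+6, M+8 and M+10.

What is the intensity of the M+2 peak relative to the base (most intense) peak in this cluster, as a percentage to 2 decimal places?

(0.399 + 0.601)^5 gives M 0.0101, M+2 0.0762, M+4 0.2294, M+6 0.3456, M+8 0.2603, M+10 0.0784; the largest is M+6.
P(M+6) = C(5,3) × 0.399^2 × 0.601^3 = 10 × 0.159201 × 0.2170818 = 0.345596 (base)
P(M+2) = C(5,1) × 0.399^4 × 0.601^1 = 5 × 0.02534496 × 0.6010 = 0.076162
Relative intensity = 0.076162 / 0.345596 × 100 = 22.04

22.04%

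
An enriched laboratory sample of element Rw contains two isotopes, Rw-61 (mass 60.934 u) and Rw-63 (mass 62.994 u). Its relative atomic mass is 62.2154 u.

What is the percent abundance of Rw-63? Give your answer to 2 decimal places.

62.20%

Writing the weighted mean with unknown fraction x of Rw-61:
60.934·x + 62.994·(1 − x) = 62.2154
(60.934 − 62.994)·x = 62.2154 − 62.994
x = -0.7786 / -2.060 = 0.37796 → 37.80% Rw-61, 62.20% Rw-63.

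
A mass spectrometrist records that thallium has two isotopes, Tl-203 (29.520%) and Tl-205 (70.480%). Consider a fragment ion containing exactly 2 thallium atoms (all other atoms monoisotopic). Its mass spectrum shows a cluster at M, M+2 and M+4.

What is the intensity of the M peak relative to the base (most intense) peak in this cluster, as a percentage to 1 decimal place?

17.5%

Binomial terms of (0.29520 + 0.70480)^2: M 0.0871, M+2 0.4161, M+4 0.4967 → M+4 is the base peak.
P(M+4) = C(2,2) × 0.29520^0 × 0.70480^2 = 1 × 1.0000 × 0.49674304 = 0.496743 (base)
P(M) = C(2,0) × 0.29520^2 × 0.70480^0 = 1 × 0.08714304 × 1.0000 = 0.087143
Relative intensity = 0.087143 / 0.496743 × 100 = 17.5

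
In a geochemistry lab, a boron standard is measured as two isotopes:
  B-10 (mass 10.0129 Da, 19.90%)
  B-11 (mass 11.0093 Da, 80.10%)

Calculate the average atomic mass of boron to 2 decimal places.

10.81 Da

The abundance-weighted mean is 0.1990 × 10.0129 + 0.8010 × 11.0093
= 1.99257 + 8.81845 = 10.81102 Da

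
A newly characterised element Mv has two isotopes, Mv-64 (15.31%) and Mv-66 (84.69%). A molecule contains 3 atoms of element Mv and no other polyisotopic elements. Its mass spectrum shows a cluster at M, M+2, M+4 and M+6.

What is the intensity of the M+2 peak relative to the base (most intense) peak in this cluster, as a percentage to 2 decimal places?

9.80%

(0.1531 + 0.8469)^3 gives M 0.0036, M+2 0.0596, M+4 0.3294, M+6 0.6074; the largest is M+6.
P(M+6) = C(3,3) × 0.1531^0 × 0.8469^3 = 1 × 1.0000 × 0.60743023 = 0.607430 (base)
P(M+2) = C(3,1) × 0.1531^2 × 0.8469^1 = 3 × 0.02343961 × 0.8469 = 0.059553
Relative intensity = 0.059553 / 0.607430 × 100 = 9.80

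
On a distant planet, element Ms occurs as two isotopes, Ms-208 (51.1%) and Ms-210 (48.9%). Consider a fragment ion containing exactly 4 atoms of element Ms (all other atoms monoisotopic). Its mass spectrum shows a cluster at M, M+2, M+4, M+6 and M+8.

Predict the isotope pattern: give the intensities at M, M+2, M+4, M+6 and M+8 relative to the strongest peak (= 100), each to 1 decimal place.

18.2 : 69.7 : 100.0 : 63.8 : 15.3

The 4 Ms atoms are independent, so intensities follow the terms of (0.511 + 0.489)^4.
P(M) = 0.511^4 = 0.068184
P(M+2) = 4 × 0.511^3 × 0.489^1 = 0.260995
P(M+4) = 6 × 0.511^2 × 0.489^2 = 0.374637
P(M+6) = 4 × 0.511^1 × 0.489^3 = 0.239005
P(M+8) = 0.489^4 = 0.057179
The M+4 peak is largest (0.374637); scaling to 100 gives 18.2 : 69.7 : 100.0 : 63.8 : 15.3.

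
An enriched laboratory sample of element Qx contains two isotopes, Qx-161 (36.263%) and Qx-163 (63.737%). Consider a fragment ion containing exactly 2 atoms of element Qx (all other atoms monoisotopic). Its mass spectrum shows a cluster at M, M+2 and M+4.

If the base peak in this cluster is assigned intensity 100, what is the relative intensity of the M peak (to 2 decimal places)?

28.45

(0.36263 + 0.63737)^2 gives M 0.1315, M+2 0.4623, M+4 0.4062; the largest is M+2.
P(M+2) = C(2,1) × 0.36263^1 × 0.63737^1 = 2 × 0.36263 × 0.63737 = 0.462259 (base)
P(M) = C(2,0) × 0.36263^2 × 0.63737^0 = 1 × 0.13150052 × 1.0000 = 0.131501
Relative intensity = 0.131501 / 0.462259 × 100 = 28.45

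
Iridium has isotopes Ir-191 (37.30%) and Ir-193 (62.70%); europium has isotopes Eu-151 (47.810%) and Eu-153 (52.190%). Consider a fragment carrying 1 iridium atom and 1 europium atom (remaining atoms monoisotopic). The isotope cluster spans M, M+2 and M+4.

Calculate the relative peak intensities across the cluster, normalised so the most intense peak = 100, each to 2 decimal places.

36.07 : 100.00 : 66.18

Iridium pattern (n=1): 0.3730 : 0.6270
Europium pattern (n=1): 0.4781 : 0.5219
Convolve the two distributions (both contribute in 2-u steps):
  M: 0.3730×0.4781 = 0.178331
  M+2: 0.3730×0.5219 + 0.6270×0.4781 = 0.494437
  M+4: 0.6270×0.5219 = 0.327231
Scale to base peak (0.494437) = 100: 36.07 : 100.00 : 66.18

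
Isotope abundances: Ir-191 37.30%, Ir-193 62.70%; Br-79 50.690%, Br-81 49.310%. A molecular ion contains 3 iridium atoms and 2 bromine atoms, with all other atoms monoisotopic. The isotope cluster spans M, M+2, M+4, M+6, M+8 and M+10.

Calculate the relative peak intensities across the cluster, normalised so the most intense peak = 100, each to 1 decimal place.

3.8 : 26.9 : 73.9 : 100.0 : 66.4 : 17.3

Iridium pattern (n=3): 0.05189512 : 0.26170165 : 0.43991135 : 0.24649188
Bromine pattern (n=2): 0.25694761 : 0.49990478 : 0.24314761
Convolve the two distributions (both contribute in 2-u steps):
  M: 0.05189512×0.25694761 = 0.013334
  M+2: 0.05189512×0.49990478 + 0.26170165×0.25694761 = 0.093186
  M+4: 0.05189512×0.24314761 + 0.26170165×0.49990478 + 0.43991135×0.25694761 = 0.256478
  M+6: 0.26170165×0.24314761 + 0.43991135×0.49990478 + 0.24649188×0.25694761 = 0.346881
  M+8: 0.43991135×0.24314761 + 0.24649188×0.49990478 = 0.230186
  M+10: 0.24649188×0.24314761 = 0.059934
Scale to base peak (0.346881) = 100: 3.8 : 26.9 : 73.9 : 100.0 : 66.4 : 17.3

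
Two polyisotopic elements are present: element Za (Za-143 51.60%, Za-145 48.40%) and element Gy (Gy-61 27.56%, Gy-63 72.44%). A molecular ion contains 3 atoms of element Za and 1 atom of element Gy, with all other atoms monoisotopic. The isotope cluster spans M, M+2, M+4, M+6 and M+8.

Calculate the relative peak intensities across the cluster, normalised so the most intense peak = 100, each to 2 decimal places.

Element Za pattern (n=3): 0.1373881 : 0.38660371 : 0.36262829 : 0.1133799
Element Gy pattern (n=1): 0.2756 : 0.7244
Convolve the two distributions (both contribute in 2-u steps):
  M: 0.1373881×0.2756 = 0.037864
  M+2: 0.1373881×0.7244 + 0.38660371×0.2756 = 0.206072
  M+4: 0.38660371×0.7244 + 0.36262829×0.2756 = 0.379996
  M+6: 0.36262829×0.7244 + 0.1133799×0.2756 = 0.293935
  M+8: 0.1133799×0.7244 = 0.082132
Scale to base peak (0.379996) = 100: 9.96 : 54.23 : 100.00 : 77.35 : 21.61

9.96 : 54.23 : 100.00 : 77.35 : 21.61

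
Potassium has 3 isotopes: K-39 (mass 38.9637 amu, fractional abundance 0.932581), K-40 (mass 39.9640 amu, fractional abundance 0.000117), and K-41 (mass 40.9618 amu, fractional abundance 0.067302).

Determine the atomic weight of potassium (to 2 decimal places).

39.10 amu

The abundance-weighted mean is 0.932581 × 38.9637 + 0.000117 × 39.9640 + 0.067302 × 40.9618
= 36.33681 + 0.00468 + 2.75681 = 39.09830 amu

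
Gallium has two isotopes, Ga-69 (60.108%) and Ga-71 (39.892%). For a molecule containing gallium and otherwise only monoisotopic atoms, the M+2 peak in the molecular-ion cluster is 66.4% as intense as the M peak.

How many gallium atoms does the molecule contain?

The M+2/M ratio from n Ga atoms is n · q/p = n · 0.39892/0.60108.
n = 0.664 × 0.60108/0.39892 = 1.00 ≈ 1

1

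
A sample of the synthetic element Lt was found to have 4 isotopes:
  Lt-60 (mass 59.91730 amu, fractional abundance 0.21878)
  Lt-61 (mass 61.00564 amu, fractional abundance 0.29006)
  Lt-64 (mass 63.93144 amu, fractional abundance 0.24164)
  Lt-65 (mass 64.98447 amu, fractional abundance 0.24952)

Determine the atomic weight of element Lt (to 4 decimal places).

62.4673 amu

Weight each isotope mass by its fractional abundance: 0.21878 × 59.91730 + 0.29006 × 61.00564 + 0.24164 × 63.93144 + 0.24952 × 64.98447
= 13.108707 + 17.695296 + 15.448393 + 16.214925 = 62.467321 amu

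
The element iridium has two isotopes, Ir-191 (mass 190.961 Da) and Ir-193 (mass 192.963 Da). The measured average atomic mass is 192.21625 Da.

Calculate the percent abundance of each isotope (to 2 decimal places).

Let x be the fractional abundance of Ir-191; then Ir-193 has abundance 1 − x.
190.961·x + 192.963·(1 − x) = 192.21625
(190.961 − 192.963)·x = 192.21625 − 192.963
x = -0.74675 / -2.002 = 0.37300 → 37.30% Ir-191, 62.70% Ir-193.

Ir-191: 37.30%, Ir-193: 62.70%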